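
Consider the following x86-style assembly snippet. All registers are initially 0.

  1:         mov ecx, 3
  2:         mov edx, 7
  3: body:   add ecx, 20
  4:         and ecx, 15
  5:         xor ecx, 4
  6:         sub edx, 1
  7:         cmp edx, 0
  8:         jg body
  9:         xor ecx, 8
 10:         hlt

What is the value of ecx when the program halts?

11

mov ecx, 3 → ecx=3
mov edx, 7 → edx=7
add ecx, 20 → ecx=3+20=23
and ecx, 15 → ecx=23&15=7
xor ecx, 4 → ecx=7^4=3
sub edx, 1 → edx=7-1=6
cmp edx, 0  (cmp 6,0)
jg body: taken
add ecx, 20 → ecx=3+20=23
and ecx, 15 → ecx=23&15=7
xor ecx, 4 → ecx=7^4=3
sub edx, 1 → edx=6-1=5
cmp edx, 0  (cmp 5,0)
jg body: taken
add ecx, 20 → ecx=3+20=23
and ecx, 15 → ecx=23&15=7
xor ecx, 4 → ecx=7^4=3
sub edx, 1 → edx=5-1=4
cmp edx, 0  (cmp 4,0)
jg body: taken
add ecx, 20 → ecx=3+20=23
and ecx, 15 → ecx=23&15=7
xor ecx, 4 → ecx=7^4=3
sub edx, 1 → edx=4-1=3
cmp edx, 0  (cmp 3,0)
jg body: taken
add ecx, 20 → ecx=3+20=23
and ecx, 15 → ecx=23&15=7
xor ecx, 4 → ecx=7^4=3
sub edx, 1 → edx=3-1=2
cmp edx, 0  (cmp 2,0)
jg body: taken
add ecx, 20 → ecx=3+20=23
and ecx, 15 → ecx=23&15=7
xor ecx, 4 → ecx=7^4=3
sub edx, 1 → edx=2-1=1
cmp edx, 0  (cmp 1,0)
jg body: taken
add ecx, 20 → ecx=3+20=23
and ecx, 15 → ecx=23&15=7
xor ecx, 4 → ecx=7^4=3
sub edx, 1 → edx=1-1=0
cmp edx, 0  (cmp 0,0)
jg body: not taken
xor ecx, 8 → ecx=3^8=11
halt.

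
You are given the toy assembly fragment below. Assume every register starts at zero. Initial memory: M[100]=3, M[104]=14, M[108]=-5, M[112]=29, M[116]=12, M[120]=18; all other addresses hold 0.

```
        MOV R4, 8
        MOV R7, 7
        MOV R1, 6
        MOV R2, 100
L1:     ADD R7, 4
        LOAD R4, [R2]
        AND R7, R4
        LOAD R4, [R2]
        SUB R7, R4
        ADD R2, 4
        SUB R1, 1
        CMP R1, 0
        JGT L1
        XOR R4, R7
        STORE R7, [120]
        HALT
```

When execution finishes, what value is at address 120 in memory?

after MOV R4, 8: R4=8
after MOV R7, 7: R7=7
after MOV R1, 6: R1=6
after MOV R2, 100: R2=100
after ADD R7, 4: R7=7+4=11
after LOAD R4, [R2]: R4=M[100]=3
after AND R7, R4: R7=11&3=3
after LOAD R4, [R2]: R4=M[100]=3
after SUB R7, R4: R7=3-3=0
after ADD R2, 4: R2=100+4=104
after SUB R1, 1: R1=6-1=5
CMP R1, 0  (cmp 5,0)
JGT L1: taken
after ADD R7, 4: R7=0+4=4
after LOAD R4, [R2]: R4=M[104]=14
after AND R7, R4: R7=4&14=4
after LOAD R4, [R2]: R4=M[104]=14
after SUB R7, R4: R7=4-14=-10
after ADD R2, 4: R2=104+4=108
after SUB R1, 1: R1=5-1=4
CMP R1, 0  (cmp 4,0)
JGT L1: taken
after ADD R7, 4: R7=(-10)+4=-6
after LOAD R4, [R2]: R4=M[108]=-5
after AND R7, R4: R7=(-6)&(-5)=-6
after LOAD R4, [R2]: R4=M[108]=-5
after SUB R7, R4: R7=(-6)-(-5)=-1
after ADD R2, 4: R2=108+4=112
after SUB R1, 1: R1=4-1=3
CMP R1, 0  (cmp 3,0)
JGT L1: taken
after ADD R7, 4: R7=(-1)+4=3
after LOAD R4, [R2]: R4=M[112]=29
after AND R7, R4: R7=3&29=1
after LOAD R4, [R2]: R4=M[112]=29
after SUB R7, R4: R7=1-29=-28
after ADD R2, 4: R2=112+4=116
after SUB R1, 1: R1=3-1=2
CMP R1, 0  (cmp 2,0)
JGT L1: taken
after ADD R7, 4: R7=(-28)+4=-24
after LOAD R4, [R2]: R4=M[116]=12
after AND R7, R4: R7=(-24)&12=8
after LOAD R4, [R2]: R4=M[116]=12
after SUB R7, R4: R7=8-12=-4
after ADD R2, 4: R2=116+4=120
after SUB R1, 1: R1=2-1=1
CMP R1, 0  (cmp 1,0)
JGT L1: taken
after ADD R7, 4: R7=(-4)+4=0
after LOAD R4, [R2]: R4=M[120]=18
after AND R7, R4: R7=0&18=0
after LOAD R4, [R2]: R4=M[120]=18
after SUB R7, R4: R7=0-18=-18
after ADD R2, 4: R2=120+4=124
after SUB R1, 1: R1=1-1=0
CMP R1, 0  (cmp 0,0)
JGT L1: not taken
after XOR R4, R7: R4=18^(-18)=-4
STORE R7, [120] → M[120]=-18
halt.

-18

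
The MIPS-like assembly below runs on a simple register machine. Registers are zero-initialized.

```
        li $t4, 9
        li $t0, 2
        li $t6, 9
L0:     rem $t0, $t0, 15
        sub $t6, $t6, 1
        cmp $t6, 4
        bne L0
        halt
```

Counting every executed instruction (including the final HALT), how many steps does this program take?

24

$t4=9
$t0=2
$t6=9
$t0=2%15=2
$t6=9-1=8
cmp $t6, 4  (cmp 8,4)
bne L0: taken
$t0=2%15=2
$t6=8-1=7
cmp $t6, 4  (cmp 7,4)
bne L0: taken
$t0=2%15=2
$t6=7-1=6
cmp $t6, 4  (cmp 6,4)
bne L0: taken
$t0=2%15=2
$t6=6-1=5
cmp $t6, 4  (cmp 5,4)
bne L0: taken
$t0=2%15=2
$t6=5-1=4
cmp $t6, 4  (cmp 4,4)
bne L0: not taken
halt.
Total executed instructions: 24.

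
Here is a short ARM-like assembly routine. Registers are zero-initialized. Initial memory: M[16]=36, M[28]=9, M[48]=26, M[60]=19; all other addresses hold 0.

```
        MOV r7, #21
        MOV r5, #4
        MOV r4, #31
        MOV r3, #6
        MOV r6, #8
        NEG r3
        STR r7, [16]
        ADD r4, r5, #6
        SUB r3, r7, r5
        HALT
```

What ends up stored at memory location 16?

MOV r7, #21 → r7=21
MOV r5, #4 → r5=4
MOV r4, #31 → r4=31
MOV r3, #6 → r3=6
MOV r6, #8 → r6=8
NEG r3 → r3=-(6)=-6
STR r7, [16] → M[16]=21
ADD r4, r5, #6 → r4=4+6=10
SUB r3, r7, r5 → r3=21-4=17
halt.

21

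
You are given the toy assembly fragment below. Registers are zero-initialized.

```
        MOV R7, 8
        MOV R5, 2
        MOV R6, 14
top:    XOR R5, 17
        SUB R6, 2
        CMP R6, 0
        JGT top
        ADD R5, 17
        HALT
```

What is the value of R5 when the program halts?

36

R7=8
R5=2
R6=14
R5=2^17=19
R6=14-2=12
CMP R6, 0  (cmp 12,0)
JGT top: taken
R5=19^17=2
R6=12-2=10
CMP R6, 0  (cmp 10,0)
JGT top: taken
R5=2^17=19
R6=10-2=8
CMP R6, 0  (cmp 8,0)
JGT top: taken
R5=19^17=2
R6=8-2=6
CMP R6, 0  (cmp 6,0)
JGT top: taken
R5=2^17=19
R6=6-2=4
CMP R6, 0  (cmp 4,0)
JGT top: taken
R5=19^17=2
R6=4-2=2
CMP R6, 0  (cmp 2,0)
JGT top: taken
R5=2^17=19
R6=2-2=0
CMP R6, 0  (cmp 0,0)
JGT top: not taken
R5=19+17=36
halt.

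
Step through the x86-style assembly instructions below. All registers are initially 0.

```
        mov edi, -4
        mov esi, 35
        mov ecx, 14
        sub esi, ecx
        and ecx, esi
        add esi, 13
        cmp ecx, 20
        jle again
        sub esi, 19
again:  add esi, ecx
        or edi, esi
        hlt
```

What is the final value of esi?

after mov edi, -4: edi=-4
after mov esi, 35: esi=35
after mov ecx, 14: ecx=14
after sub esi, ecx: esi=35-14=21
after and ecx, esi: ecx=14&21=4
after add esi, 13: esi=21+13=34
cmp ecx, 20  (cmp 4,20)
jle again: taken
after add esi, ecx: esi=34+4=38
after or edi, esi: edi=(-4)|38=-2
halt.

38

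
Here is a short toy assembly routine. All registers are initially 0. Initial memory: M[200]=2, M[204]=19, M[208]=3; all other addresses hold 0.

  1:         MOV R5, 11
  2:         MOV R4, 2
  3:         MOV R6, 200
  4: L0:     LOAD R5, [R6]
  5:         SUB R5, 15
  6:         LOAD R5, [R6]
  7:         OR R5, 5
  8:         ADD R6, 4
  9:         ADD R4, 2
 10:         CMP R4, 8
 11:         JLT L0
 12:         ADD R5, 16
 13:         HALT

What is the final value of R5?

R5=11
R4=2
R6=200
R5=M[200]=2
R5=2-15=-13
R5=M[200]=2
R5=2|5=7
R6=200+4=204
R4=2+2=4
CMP R4, 8  (cmp 4,8)
JLT L0: taken
R5=M[204]=19
R5=19-15=4
R5=M[204]=19
R5=19|5=23
R6=204+4=208
R4=4+2=6
CMP R4, 8  (cmp 6,8)
JLT L0: taken
R5=M[208]=3
R5=3-15=-12
R5=M[208]=3
R5=3|5=7
R6=208+4=212
R4=6+2=8
CMP R4, 8  (cmp 8,8)
JLT L0: not taken
R5=7+16=23
halt.

23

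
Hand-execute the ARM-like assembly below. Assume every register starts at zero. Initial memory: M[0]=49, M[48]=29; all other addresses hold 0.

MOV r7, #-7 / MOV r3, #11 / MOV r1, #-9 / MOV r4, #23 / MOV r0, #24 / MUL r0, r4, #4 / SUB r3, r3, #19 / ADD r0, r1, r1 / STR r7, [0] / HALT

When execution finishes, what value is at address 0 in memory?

after MOV r7, #-7: r7=-7
after MOV r3, #11: r3=11
after MOV r1, #-9: r1=-9
after MOV r4, #23: r4=23
after MOV r0, #24: r0=24
after MUL r0, r4, #4: r0=23*4=92
after SUB r3, r3, #19: r3=11-19=-8
after ADD r0, r1, r1: r0=(-9)+(-9)=-18
STR r7, [0] → M[0]=-7
halt.

-7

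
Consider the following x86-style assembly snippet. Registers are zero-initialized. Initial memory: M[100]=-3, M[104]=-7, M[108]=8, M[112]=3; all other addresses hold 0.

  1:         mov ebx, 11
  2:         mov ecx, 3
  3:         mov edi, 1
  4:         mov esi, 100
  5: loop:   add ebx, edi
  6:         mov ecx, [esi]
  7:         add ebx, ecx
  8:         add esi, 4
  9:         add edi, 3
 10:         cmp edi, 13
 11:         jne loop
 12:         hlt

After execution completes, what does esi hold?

after mov ebx, 11: ebx=11
after mov ecx, 3: ecx=3
after mov edi, 1: edi=1
after mov esi, 100: esi=100
after add ebx, edi: ebx=11+1=12
after mov ecx, [esi]: ecx=M[100]=-3
after add ebx, ecx: ebx=12+(-3)=9
after add esi, 4: esi=100+4=104
after add edi, 3: edi=1+3=4
cmp edi, 13  (cmp 4,13)
jne loop: taken
after add ebx, edi: ebx=9+4=13
after mov ecx, [esi]: ecx=M[104]=-7
after add ebx, ecx: ebx=13+(-7)=6
after add esi, 4: esi=104+4=108
after add edi, 3: edi=4+3=7
cmp edi, 13  (cmp 7,13)
jne loop: taken
after add ebx, edi: ebx=6+7=13
after mov ecx, [esi]: ecx=M[108]=8
after add ebx, ecx: ebx=13+8=21
after add esi, 4: esi=108+4=112
after add edi, 3: edi=7+3=10
cmp edi, 13  (cmp 10,13)
jne loop: taken
after add ebx, edi: ebx=21+10=31
after mov ecx, [esi]: ecx=M[112]=3
after add ebx, ecx: ebx=31+3=34
after add esi, 4: esi=112+4=116
after add edi, 3: edi=10+3=13
cmp edi, 13  (cmp 13,13)
jne loop: not taken
halt.

116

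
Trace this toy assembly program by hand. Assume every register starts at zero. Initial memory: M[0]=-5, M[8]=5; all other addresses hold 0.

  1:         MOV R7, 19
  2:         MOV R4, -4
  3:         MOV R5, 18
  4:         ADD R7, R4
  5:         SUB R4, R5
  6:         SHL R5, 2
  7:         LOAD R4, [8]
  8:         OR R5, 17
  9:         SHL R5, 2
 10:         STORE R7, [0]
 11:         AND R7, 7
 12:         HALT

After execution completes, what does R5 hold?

356

MOV R7, 19 → R7=19
MOV R4, -4 → R4=-4
MOV R5, 18 → R5=18
ADD R7, R4 → R7=19+(-4)=15
SUB R4, R5 → R4=(-4)-18=-22
SHL R5, 2 → R5=18<<2=72
LOAD R4, [8] → R4=M[8]=5
OR R5, 17 → R5=72|17=89
SHL R5, 2 → R5=89<<2=356
STORE R7, [0] → M[0]=15
AND R7, 7 → R7=15&7=7
halt.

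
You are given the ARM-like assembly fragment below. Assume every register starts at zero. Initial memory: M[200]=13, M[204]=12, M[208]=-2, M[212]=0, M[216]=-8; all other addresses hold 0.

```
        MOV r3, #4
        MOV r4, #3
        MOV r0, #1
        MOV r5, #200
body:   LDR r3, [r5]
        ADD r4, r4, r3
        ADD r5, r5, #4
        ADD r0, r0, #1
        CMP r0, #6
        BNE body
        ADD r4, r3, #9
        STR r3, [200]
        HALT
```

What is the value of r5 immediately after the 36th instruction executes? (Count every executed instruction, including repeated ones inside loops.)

220

r3=4
r4=3
r0=1
r5=200
r3=M[200]=13
r4=3+13=16
r5=200+4=204
r0=1+1=2
CMP r0, #6  (cmp 2,6)
BNE body: taken
r3=M[204]=12
r4=16+12=28
r5=204+4=208
r0=2+1=3
CMP r0, #6  (cmp 3,6)
BNE body: taken
r3=M[208]=-2
r4=28+(-2)=26
r5=208+4=212
r0=3+1=4
CMP r0, #6  (cmp 4,6)
BNE body: taken
r3=M[212]=0
r4=26+0=26
r5=212+4=216
r0=4+1=5
CMP r0, #6  (cmp 5,6)
BNE body: taken
r3=M[216]=-8
r4=26+(-8)=18
r5=216+4=220
r0=5+1=6
CMP r0, #6  (cmp 6,6)
BNE body: not taken
r4=(-8)+9=1
STR r3, [200] → M[200]=-8
After step 36: r5 = 220.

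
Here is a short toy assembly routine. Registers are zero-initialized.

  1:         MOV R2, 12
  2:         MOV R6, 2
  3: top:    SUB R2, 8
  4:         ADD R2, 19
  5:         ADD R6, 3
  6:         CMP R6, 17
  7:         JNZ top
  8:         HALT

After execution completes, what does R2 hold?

67

after MOV R2, 12: R2=12
after MOV R6, 2: R6=2
after SUB R2, 8: R2=12-8=4
after ADD R2, 19: R2=4+19=23
after ADD R6, 3: R6=2+3=5
CMP R6, 17  (cmp 5,17)
JNZ top: taken
after SUB R2, 8: R2=23-8=15
after ADD R2, 19: R2=15+19=34
after ADD R6, 3: R6=5+3=8
CMP R6, 17  (cmp 8,17)
JNZ top: taken
after SUB R2, 8: R2=34-8=26
after ADD R2, 19: R2=26+19=45
after ADD R6, 3: R6=8+3=11
CMP R6, 17  (cmp 11,17)
JNZ top: taken
after SUB R2, 8: R2=45-8=37
after ADD R2, 19: R2=37+19=56
after ADD R6, 3: R6=11+3=14
CMP R6, 17  (cmp 14,17)
JNZ top: taken
after SUB R2, 8: R2=56-8=48
after ADD R2, 19: R2=48+19=67
after ADD R6, 3: R6=14+3=17
CMP R6, 17  (cmp 17,17)
JNZ top: not taken
halt.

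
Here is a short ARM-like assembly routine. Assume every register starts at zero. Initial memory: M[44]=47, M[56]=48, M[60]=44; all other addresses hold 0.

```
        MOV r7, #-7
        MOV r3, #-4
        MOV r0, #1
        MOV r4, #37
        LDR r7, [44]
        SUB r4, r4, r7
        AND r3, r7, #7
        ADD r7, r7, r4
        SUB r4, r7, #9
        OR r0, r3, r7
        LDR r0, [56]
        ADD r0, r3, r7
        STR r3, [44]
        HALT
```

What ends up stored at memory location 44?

7

MOV r7, #-7 → r7=-7
MOV r3, #-4 → r3=-4
MOV r0, #1 → r0=1
MOV r4, #37 → r4=37
LDR r7, [44] → r7=M[44]=47
SUB r4, r4, r7 → r4=37-47=-10
AND r3, r7, #7 → r3=47&7=7
ADD r7, r7, r4 → r7=47+(-10)=37
SUB r4, r7, #9 → r4=37-9=28
OR r0, r3, r7 → r0=7|37=39
LDR r0, [56] → r0=M[56]=48
ADD r0, r3, r7 → r0=7+37=44
STR r3, [44] → M[44]=7
halt.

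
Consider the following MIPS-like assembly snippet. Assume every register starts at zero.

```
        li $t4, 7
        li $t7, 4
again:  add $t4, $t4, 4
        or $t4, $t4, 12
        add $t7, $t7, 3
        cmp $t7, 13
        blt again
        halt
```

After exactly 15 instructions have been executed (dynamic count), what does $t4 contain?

$t4=7
$t7=4
$t4=7+4=11
$t4=11|12=15
$t7=4+3=7
cmp $t7, 13  (cmp 7,13)
blt again: taken
$t4=15+4=19
$t4=19|12=31
$t7=7+3=10
cmp $t7, 13  (cmp 10,13)
blt again: taken
$t4=31+4=35
$t4=35|12=47
$t7=10+3=13
After step 15: $t4 = 47.

47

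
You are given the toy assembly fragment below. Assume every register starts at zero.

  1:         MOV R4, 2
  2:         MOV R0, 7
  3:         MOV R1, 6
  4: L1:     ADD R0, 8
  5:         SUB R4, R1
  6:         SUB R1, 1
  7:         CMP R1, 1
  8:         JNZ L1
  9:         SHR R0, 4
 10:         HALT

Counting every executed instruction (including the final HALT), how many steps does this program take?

30

after MOV R4, 2: R4=2
after MOV R0, 7: R0=7
after MOV R1, 6: R1=6
after ADD R0, 8: R0=7+8=15
after SUB R4, R1: R4=2-6=-4
after SUB R1, 1: R1=6-1=5
CMP R1, 1  (cmp 5,1)
JNZ L1: taken
after ADD R0, 8: R0=15+8=23
after SUB R4, R1: R4=(-4)-5=-9
after SUB R1, 1: R1=5-1=4
CMP R1, 1  (cmp 4,1)
JNZ L1: taken
after ADD R0, 8: R0=23+8=31
after SUB R4, R1: R4=(-9)-4=-13
after SUB R1, 1: R1=4-1=3
CMP R1, 1  (cmp 3,1)
JNZ L1: taken
after ADD R0, 8: R0=31+8=39
after SUB R4, R1: R4=(-13)-3=-16
after SUB R1, 1: R1=3-1=2
CMP R1, 1  (cmp 2,1)
JNZ L1: taken
after ADD R0, 8: R0=39+8=47
after SUB R4, R1: R4=(-16)-2=-18
after SUB R1, 1: R1=2-1=1
CMP R1, 1  (cmp 1,1)
JNZ L1: not taken
after SHR R0, 4: R0=47>>4=2
halt.
Total executed instructions: 30.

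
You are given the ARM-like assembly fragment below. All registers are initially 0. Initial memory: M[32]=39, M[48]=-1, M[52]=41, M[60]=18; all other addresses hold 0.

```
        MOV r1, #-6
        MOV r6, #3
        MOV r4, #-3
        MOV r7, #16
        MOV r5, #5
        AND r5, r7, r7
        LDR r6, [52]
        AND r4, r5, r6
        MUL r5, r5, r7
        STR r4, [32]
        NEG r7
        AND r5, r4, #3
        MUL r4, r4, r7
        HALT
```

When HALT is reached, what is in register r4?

after MOV r1, #-6: r1=-6
after MOV r6, #3: r6=3
after MOV r4, #-3: r4=-3
after MOV r7, #16: r7=16
after MOV r5, #5: r5=5
after AND r5, r7, r7: r5=16&16=16
after LDR r6, [52]: r6=M[52]=41
after AND r4, r5, r6: r4=16&41=0
after MUL r5, r5, r7: r5=16*16=256
STR r4, [32] → M[32]=0
after NEG r7: r7=-(16)=-16
after AND r5, r4, #3: r5=0&3=0
after MUL r4, r4, r7: r4=0*(-16)=0
halt.

0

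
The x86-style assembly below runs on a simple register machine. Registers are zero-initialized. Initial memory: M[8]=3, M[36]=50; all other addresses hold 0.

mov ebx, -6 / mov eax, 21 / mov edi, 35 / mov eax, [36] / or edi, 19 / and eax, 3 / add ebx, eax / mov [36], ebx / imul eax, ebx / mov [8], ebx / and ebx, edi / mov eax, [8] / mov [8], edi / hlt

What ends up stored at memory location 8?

ebx=-6
eax=21
edi=35
eax=M[36]=50
edi=35|19=51
eax=50&3=2
ebx=(-6)+2=-4
mov [36], ebx → M[36]=-4
eax=2*(-4)=-8
mov [8], ebx → M[8]=-4
ebx=(-4)&51=48
eax=M[8]=-4
mov [8], edi → M[8]=51
halt.

51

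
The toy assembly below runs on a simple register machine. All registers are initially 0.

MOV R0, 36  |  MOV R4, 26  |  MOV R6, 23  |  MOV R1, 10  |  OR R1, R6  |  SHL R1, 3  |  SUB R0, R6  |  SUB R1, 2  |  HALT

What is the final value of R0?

MOV R0, 36 → R0=36
MOV R4, 26 → R4=26
MOV R6, 23 → R6=23
MOV R1, 10 → R1=10
OR R1, R6 → R1=10|23=31
SHL R1, 3 → R1=31<<3=248
SUB R0, R6 → R0=36-23=13
SUB R1, 2 → R1=248-2=246
halt.

13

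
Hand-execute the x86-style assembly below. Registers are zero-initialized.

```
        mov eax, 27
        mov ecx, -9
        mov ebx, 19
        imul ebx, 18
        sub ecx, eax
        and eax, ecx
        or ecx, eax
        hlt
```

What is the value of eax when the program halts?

eax=27
ecx=-9
ebx=19
ebx=19*18=342
ecx=(-9)-27=-36
eax=27&(-36)=24
ecx=(-36)|24=-36
halt.

24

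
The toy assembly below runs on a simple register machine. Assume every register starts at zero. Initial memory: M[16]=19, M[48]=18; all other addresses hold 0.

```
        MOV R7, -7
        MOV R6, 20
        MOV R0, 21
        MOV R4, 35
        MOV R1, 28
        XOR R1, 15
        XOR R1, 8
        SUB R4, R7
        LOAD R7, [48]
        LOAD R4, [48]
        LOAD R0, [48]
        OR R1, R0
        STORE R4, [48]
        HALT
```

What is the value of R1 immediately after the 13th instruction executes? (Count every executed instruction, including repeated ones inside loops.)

MOV R7, -7 → R7=-7
MOV R6, 20 → R6=20
MOV R0, 21 → R0=21
MOV R4, 35 → R4=35
MOV R1, 28 → R1=28
XOR R1, 15 → R1=28^15=19
XOR R1, 8 → R1=19^8=27
SUB R4, R7 → R4=35-(-7)=42
LOAD R7, [48] → R7=M[48]=18
LOAD R4, [48] → R4=M[48]=18
LOAD R0, [48] → R0=M[48]=18
OR R1, R0 → R1=27|18=27
STORE R4, [48] → M[48]=18
After step 13: R1 = 27.

27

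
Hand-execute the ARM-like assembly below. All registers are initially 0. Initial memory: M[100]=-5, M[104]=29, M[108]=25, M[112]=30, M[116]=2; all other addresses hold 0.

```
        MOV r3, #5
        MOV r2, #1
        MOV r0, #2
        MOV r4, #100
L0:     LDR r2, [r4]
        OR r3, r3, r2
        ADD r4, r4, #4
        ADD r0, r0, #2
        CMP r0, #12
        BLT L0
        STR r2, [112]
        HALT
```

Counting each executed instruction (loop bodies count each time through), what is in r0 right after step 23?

8

MOV r3, #5 → r3=5
MOV r2, #1 → r2=1
MOV r0, #2 → r0=2
MOV r4, #100 → r4=100
LDR r2, [r4] → r2=M[100]=-5
OR r3, r3, r2 → r3=5|(-5)=-1
ADD r4, r4, #4 → r4=100+4=104
ADD r0, r0, #2 → r0=2+2=4
CMP r0, #12  (cmp 4,12)
BLT L0: taken
LDR r2, [r4] → r2=M[104]=29
OR r3, r3, r2 → r3=(-1)|29=-1
ADD r4, r4, #4 → r4=104+4=108
ADD r0, r0, #2 → r0=4+2=6
CMP r0, #12  (cmp 6,12)
BLT L0: taken
LDR r2, [r4] → r2=M[108]=25
OR r3, r3, r2 → r3=(-1)|25=-1
ADD r4, r4, #4 → r4=108+4=112
ADD r0, r0, #2 → r0=6+2=8
CMP r0, #12  (cmp 8,12)
BLT L0: taken
LDR r2, [r4] → r2=M[112]=30
After step 23: r0 = 8.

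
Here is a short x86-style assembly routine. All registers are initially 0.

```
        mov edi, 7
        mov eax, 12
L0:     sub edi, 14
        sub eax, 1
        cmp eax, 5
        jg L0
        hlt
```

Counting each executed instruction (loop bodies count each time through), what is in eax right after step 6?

11

mov edi, 7 → edi=7
mov eax, 12 → eax=12
sub edi, 14 → edi=7-14=-7
sub eax, 1 → eax=12-1=11
cmp eax, 5  (cmp 11,5)
jg L0: taken
After step 6: eax = 11.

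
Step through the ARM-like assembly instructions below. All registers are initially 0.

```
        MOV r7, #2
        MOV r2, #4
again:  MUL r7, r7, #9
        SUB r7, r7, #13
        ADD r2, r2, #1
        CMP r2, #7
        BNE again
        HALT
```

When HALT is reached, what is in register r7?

after MOV r7, #2: r7=2
after MOV r2, #4: r2=4
after MUL r7, r7, #9: r7=2*9=18
after SUB r7, r7, #13: r7=18-13=5
after ADD r2, r2, #1: r2=4+1=5
CMP r2, #7  (cmp 5,7)
BNE again: taken
after MUL r7, r7, #9: r7=5*9=45
after SUB r7, r7, #13: r7=45-13=32
after ADD r2, r2, #1: r2=5+1=6
CMP r2, #7  (cmp 6,7)
BNE again: taken
after MUL r7, r7, #9: r7=32*9=288
after SUB r7, r7, #13: r7=288-13=275
after ADD r2, r2, #1: r2=6+1=7
CMP r2, #7  (cmp 7,7)
BNE again: not taken
halt.

275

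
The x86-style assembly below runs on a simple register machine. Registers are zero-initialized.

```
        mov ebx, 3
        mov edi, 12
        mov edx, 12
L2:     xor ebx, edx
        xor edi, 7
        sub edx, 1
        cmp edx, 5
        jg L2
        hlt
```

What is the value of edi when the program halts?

11

ebx=3
edi=12
edx=12
ebx=3^12=15
edi=12^7=11
edx=12-1=11
cmp edx, 5  (cmp 11,5)
jg L2: taken
ebx=15^11=4
edi=11^7=12
edx=11-1=10
cmp edx, 5  (cmp 10,5)
jg L2: taken
ebx=4^10=14
edi=12^7=11
edx=10-1=9
cmp edx, 5  (cmp 9,5)
jg L2: taken
ebx=14^9=7
edi=11^7=12
edx=9-1=8
cmp edx, 5  (cmp 8,5)
jg L2: taken
ebx=7^8=15
edi=12^7=11
edx=8-1=7
cmp edx, 5  (cmp 7,5)
jg L2: taken
ebx=15^7=8
edi=11^7=12
edx=7-1=6
cmp edx, 5  (cmp 6,5)
jg L2: taken
ebx=8^6=14
edi=12^7=11
edx=6-1=5
cmp edx, 5  (cmp 5,5)
jg L2: not taken
halt.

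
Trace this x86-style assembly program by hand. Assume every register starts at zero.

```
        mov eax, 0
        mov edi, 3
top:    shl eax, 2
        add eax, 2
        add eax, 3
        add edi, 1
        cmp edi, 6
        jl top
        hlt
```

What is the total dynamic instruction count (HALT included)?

mov eax, 0 → eax=0
mov edi, 3 → edi=3
shl eax, 2 → eax=0<<2=0
add eax, 2 → eax=0+2=2
add eax, 3 → eax=2+3=5
add edi, 1 → edi=3+1=4
cmp edi, 6  (cmp 4,6)
jl top: taken
shl eax, 2 → eax=5<<2=20
add eax, 2 → eax=20+2=22
add eax, 3 → eax=22+3=25
add edi, 1 → edi=4+1=5
cmp edi, 6  (cmp 5,6)
jl top: taken
shl eax, 2 → eax=25<<2=100
add eax, 2 → eax=100+2=102
add eax, 3 → eax=102+3=105
add edi, 1 → edi=5+1=6
cmp edi, 6  (cmp 6,6)
jl top: not taken
halt.
Total executed instructions: 21.

21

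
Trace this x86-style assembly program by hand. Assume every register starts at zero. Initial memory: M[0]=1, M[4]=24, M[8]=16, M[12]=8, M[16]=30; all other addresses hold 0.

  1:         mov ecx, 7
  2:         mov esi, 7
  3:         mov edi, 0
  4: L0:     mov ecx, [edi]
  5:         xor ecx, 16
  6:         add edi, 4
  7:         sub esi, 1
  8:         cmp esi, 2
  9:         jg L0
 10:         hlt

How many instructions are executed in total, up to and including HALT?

after mov ecx, 7: ecx=7
after mov esi, 7: esi=7
after mov edi, 0: edi=0
after mov ecx, [edi]: ecx=M[0]=1
after xor ecx, 16: ecx=1^16=17
after add edi, 4: edi=0+4=4
after sub esi, 1: esi=7-1=6
cmp esi, 2  (cmp 6,2)
jg L0: taken
after mov ecx, [edi]: ecx=M[4]=24
after xor ecx, 16: ecx=24^16=8
after add edi, 4: edi=4+4=8
after sub esi, 1: esi=6-1=5
cmp esi, 2  (cmp 5,2)
jg L0: taken
after mov ecx, [edi]: ecx=M[8]=16
after xor ecx, 16: ecx=16^16=0
after add edi, 4: edi=8+4=12
after sub esi, 1: esi=5-1=4
cmp esi, 2  (cmp 4,2)
jg L0: taken
after mov ecx, [edi]: ecx=M[12]=8
after xor ecx, 16: ecx=8^16=24
after add edi, 4: edi=12+4=16
after sub esi, 1: esi=4-1=3
cmp esi, 2  (cmp 3,2)
jg L0: taken
after mov ecx, [edi]: ecx=M[16]=30
after xor ecx, 16: ecx=30^16=14
after add edi, 4: edi=16+4=20
after sub esi, 1: esi=3-1=2
cmp esi, 2  (cmp 2,2)
jg L0: not taken
halt.
Total executed instructions: 34.

34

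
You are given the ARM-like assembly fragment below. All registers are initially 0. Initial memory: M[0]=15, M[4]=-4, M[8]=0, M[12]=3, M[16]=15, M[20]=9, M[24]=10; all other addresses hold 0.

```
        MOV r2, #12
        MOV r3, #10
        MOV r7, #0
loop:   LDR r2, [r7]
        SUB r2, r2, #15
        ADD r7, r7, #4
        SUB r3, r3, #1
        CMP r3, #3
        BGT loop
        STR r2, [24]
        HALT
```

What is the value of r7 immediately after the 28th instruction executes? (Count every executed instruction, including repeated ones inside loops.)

after MOV r2, #12: r2=12
after MOV r3, #10: r3=10
after MOV r7, #0: r7=0
after LDR r2, [r7]: r2=M[0]=15
after SUB r2, r2, #15: r2=15-15=0
after ADD r7, r7, #4: r7=0+4=4
after SUB r3, r3, #1: r3=10-1=9
CMP r3, #3  (cmp 9,3)
BGT loop: taken
after LDR r2, [r7]: r2=M[4]=-4
after SUB r2, r2, #15: r2=(-4)-15=-19
after ADD r7, r7, #4: r7=4+4=8
after SUB r3, r3, #1: r3=9-1=8
CMP r3, #3  (cmp 8,3)
BGT loop: taken
after LDR r2, [r7]: r2=M[8]=0
after SUB r2, r2, #15: r2=0-15=-15
after ADD r7, r7, #4: r7=8+4=12
after SUB r3, r3, #1: r3=8-1=7
CMP r3, #3  (cmp 7,3)
BGT loop: taken
after LDR r2, [r7]: r2=M[12]=3
after SUB r2, r2, #15: r2=3-15=-12
after ADD r7, r7, #4: r7=12+4=16
after SUB r3, r3, #1: r3=7-1=6
CMP r3, #3  (cmp 6,3)
BGT loop: taken
after LDR r2, [r7]: r2=M[16]=15
After step 28: r7 = 16.

16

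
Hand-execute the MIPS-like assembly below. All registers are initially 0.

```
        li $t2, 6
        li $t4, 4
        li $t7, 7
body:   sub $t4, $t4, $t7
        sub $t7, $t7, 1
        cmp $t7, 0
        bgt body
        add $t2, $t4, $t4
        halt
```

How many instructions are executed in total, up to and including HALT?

after li $t2, 6: $t2=6
after li $t4, 4: $t4=4
after li $t7, 7: $t7=7
after sub $t4, $t4, $t7: $t4=4-7=-3
after sub $t7, $t7, 1: $t7=7-1=6
cmp $t7, 0  (cmp 6,0)
bgt body: taken
after sub $t4, $t4, $t7: $t4=(-3)-6=-9
after sub $t7, $t7, 1: $t7=6-1=5
cmp $t7, 0  (cmp 5,0)
bgt body: taken
after sub $t4, $t4, $t7: $t4=(-9)-5=-14
after sub $t7, $t7, 1: $t7=5-1=4
cmp $t7, 0  (cmp 4,0)
bgt body: taken
after sub $t4, $t4, $t7: $t4=(-14)-4=-18
after sub $t7, $t7, 1: $t7=4-1=3
cmp $t7, 0  (cmp 3,0)
bgt body: taken
after sub $t4, $t4, $t7: $t4=(-18)-3=-21
after sub $t7, $t7, 1: $t7=3-1=2
cmp $t7, 0  (cmp 2,0)
bgt body: taken
after sub $t4, $t4, $t7: $t4=(-21)-2=-23
after sub $t7, $t7, 1: $t7=2-1=1
cmp $t7, 0  (cmp 1,0)
bgt body: taken
after sub $t4, $t4, $t7: $t4=(-23)-1=-24
after sub $t7, $t7, 1: $t7=1-1=0
cmp $t7, 0  (cmp 0,0)
bgt body: not taken
after add $t2, $t4, $t4: $t2=(-24)+(-24)=-48
halt.
Total executed instructions: 33.

33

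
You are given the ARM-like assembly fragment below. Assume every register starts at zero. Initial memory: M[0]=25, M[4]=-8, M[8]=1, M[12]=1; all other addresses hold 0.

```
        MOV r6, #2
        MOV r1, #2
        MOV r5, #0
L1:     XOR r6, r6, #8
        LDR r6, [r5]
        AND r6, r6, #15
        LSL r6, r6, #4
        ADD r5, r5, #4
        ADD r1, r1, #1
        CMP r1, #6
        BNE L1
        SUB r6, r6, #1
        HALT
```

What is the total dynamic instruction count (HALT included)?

MOV r6, #2 → r6=2
MOV r1, #2 → r1=2
MOV r5, #0 → r5=0
XOR r6, r6, #8 → r6=2^8=10
LDR r6, [r5] → r6=M[0]=25
AND r6, r6, #15 → r6=25&15=9
LSL r6, r6, #4 → r6=9<<4=144
ADD r5, r5, #4 → r5=0+4=4
ADD r1, r1, #1 → r1=2+1=3
CMP r1, #6  (cmp 3,6)
BNE L1: taken
XOR r6, r6, #8 → r6=144^8=152
LDR r6, [r5] → r6=M[4]=-8
AND r6, r6, #15 → r6=(-8)&15=8
LSL r6, r6, #4 → r6=8<<4=128
ADD r5, r5, #4 → r5=4+4=8
ADD r1, r1, #1 → r1=3+1=4
CMP r1, #6  (cmp 4,6)
BNE L1: taken
XOR r6, r6, #8 → r6=128^8=136
LDR r6, [r5] → r6=M[8]=1
AND r6, r6, #15 → r6=1&15=1
LSL r6, r6, #4 → r6=1<<4=16
ADD r5, r5, #4 → r5=8+4=12
ADD r1, r1, #1 → r1=4+1=5
CMP r1, #6  (cmp 5,6)
BNE L1: taken
XOR r6, r6, #8 → r6=16^8=24
LDR r6, [r5] → r6=M[12]=1
AND r6, r6, #15 → r6=1&15=1
LSL r6, r6, #4 → r6=1<<4=16
ADD r5, r5, #4 → r5=12+4=16
ADD r1, r1, #1 → r1=5+1=6
CMP r1, #6  (cmp 6,6)
BNE L1: not taken
SUB r6, r6, #1 → r6=16-1=15
halt.
Total executed instructions: 37.

37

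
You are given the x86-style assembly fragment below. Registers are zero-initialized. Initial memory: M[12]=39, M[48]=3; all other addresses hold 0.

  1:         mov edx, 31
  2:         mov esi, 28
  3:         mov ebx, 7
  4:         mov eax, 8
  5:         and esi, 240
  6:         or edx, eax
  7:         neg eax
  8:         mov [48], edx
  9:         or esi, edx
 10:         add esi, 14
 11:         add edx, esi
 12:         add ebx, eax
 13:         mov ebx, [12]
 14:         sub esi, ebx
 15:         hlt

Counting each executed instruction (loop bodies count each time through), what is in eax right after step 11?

edx=31
esi=28
ebx=7
eax=8
esi=28&240=16
edx=31|8=31
eax=-(8)=-8
mov [48], edx → M[48]=31
esi=16|31=31
esi=31+14=45
edx=31+45=76
After step 11: eax = -8.

-8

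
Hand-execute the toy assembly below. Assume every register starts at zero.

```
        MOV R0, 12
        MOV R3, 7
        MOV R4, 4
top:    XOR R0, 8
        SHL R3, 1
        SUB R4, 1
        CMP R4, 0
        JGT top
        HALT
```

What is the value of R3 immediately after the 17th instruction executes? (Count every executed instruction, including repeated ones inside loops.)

R0=12
R3=7
R4=4
R0=12^8=4
R3=7<<1=14
R4=4-1=3
CMP R4, 0  (cmp 3,0)
JGT top: taken
R0=4^8=12
R3=14<<1=28
R4=3-1=2
CMP R4, 0  (cmp 2,0)
JGT top: taken
R0=12^8=4
R3=28<<1=56
R4=2-1=1
CMP R4, 0  (cmp 1,0)
After step 17: R3 = 56.

56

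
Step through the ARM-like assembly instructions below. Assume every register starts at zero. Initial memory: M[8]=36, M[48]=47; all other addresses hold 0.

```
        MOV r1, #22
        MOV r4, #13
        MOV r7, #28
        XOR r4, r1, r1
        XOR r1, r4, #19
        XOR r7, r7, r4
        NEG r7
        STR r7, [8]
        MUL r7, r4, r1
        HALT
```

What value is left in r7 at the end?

r1=22
r4=13
r7=28
r4=22^22=0
r1=0^19=19
r7=28^0=28
r7=-(28)=-28
STR r7, [8] → M[8]=-28
r7=0*19=0
halt.

0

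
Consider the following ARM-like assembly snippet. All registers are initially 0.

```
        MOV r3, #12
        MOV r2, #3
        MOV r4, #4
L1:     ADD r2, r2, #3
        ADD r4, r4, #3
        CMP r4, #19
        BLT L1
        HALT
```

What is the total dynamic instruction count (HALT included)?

24

after MOV r3, #12: r3=12
after MOV r2, #3: r2=3
after MOV r4, #4: r4=4
after ADD r2, r2, #3: r2=3+3=6
after ADD r4, r4, #3: r4=4+3=7
CMP r4, #19  (cmp 7,19)
BLT L1: taken
after ADD r2, r2, #3: r2=6+3=9
after ADD r4, r4, #3: r4=7+3=10
CMP r4, #19  (cmp 10,19)
BLT L1: taken
after ADD r2, r2, #3: r2=9+3=12
after ADD r4, r4, #3: r4=10+3=13
CMP r4, #19  (cmp 13,19)
BLT L1: taken
after ADD r2, r2, #3: r2=12+3=15
after ADD r4, r4, #3: r4=13+3=16
CMP r4, #19  (cmp 16,19)
BLT L1: taken
after ADD r2, r2, #3: r2=15+3=18
after ADD r4, r4, #3: r4=16+3=19
CMP r4, #19  (cmp 19,19)
BLT L1: not taken
halt.
Total executed instructions: 24.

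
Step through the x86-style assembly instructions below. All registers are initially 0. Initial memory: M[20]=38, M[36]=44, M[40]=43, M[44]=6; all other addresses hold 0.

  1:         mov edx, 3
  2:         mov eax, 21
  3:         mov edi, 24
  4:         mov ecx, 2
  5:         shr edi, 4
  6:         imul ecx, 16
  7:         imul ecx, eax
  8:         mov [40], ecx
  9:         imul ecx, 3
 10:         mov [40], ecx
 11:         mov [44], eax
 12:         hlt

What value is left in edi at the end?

1

edx=3
eax=21
edi=24
ecx=2
edi=24>>4=1
ecx=2*16=32
ecx=32*21=672
mov [40], ecx → M[40]=672
ecx=672*3=2016
mov [40], ecx → M[40]=2016
mov [44], eax → M[44]=21
halt.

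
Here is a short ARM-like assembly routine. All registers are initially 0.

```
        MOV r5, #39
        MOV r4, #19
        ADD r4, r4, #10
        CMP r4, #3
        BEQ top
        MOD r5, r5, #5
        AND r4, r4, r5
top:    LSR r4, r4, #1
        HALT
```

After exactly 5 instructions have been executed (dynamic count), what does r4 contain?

29

after MOV r5, #39: r5=39
after MOV r4, #19: r4=19
after ADD r4, r4, #10: r4=19+10=29
CMP r4, #3  (cmp 29,3)
BEQ top: not taken
After step 5: r4 = 29.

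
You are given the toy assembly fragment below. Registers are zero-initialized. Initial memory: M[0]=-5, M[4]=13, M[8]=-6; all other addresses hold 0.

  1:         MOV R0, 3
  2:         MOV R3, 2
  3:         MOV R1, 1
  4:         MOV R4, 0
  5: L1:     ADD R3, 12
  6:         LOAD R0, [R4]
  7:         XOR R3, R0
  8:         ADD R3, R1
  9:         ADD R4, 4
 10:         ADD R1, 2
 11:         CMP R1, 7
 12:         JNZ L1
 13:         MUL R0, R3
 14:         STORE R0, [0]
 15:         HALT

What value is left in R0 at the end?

MOV R0, 3 → R0=3
MOV R3, 2 → R3=2
MOV R1, 1 → R1=1
MOV R4, 0 → R4=0
ADD R3, 12 → R3=2+12=14
LOAD R0, [R4] → R0=M[0]=-5
XOR R3, R0 → R3=14^(-5)=-11
ADD R3, R1 → R3=(-11)+1=-10
ADD R4, 4 → R4=0+4=4
ADD R1, 2 → R1=1+2=3
CMP R1, 7  (cmp 3,7)
JNZ L1: taken
ADD R3, 12 → R3=(-10)+12=2
LOAD R0, [R4] → R0=M[4]=13
XOR R3, R0 → R3=2^13=15
ADD R3, R1 → R3=15+3=18
ADD R4, 4 → R4=4+4=8
ADD R1, 2 → R1=3+2=5
CMP R1, 7  (cmp 5,7)
JNZ L1: taken
ADD R3, 12 → R3=18+12=30
LOAD R0, [R4] → R0=M[8]=-6
XOR R3, R0 → R3=30^(-6)=-28
ADD R3, R1 → R3=(-28)+5=-23
ADD R4, 4 → R4=8+4=12
ADD R1, 2 → R1=5+2=7
CMP R1, 7  (cmp 7,7)
JNZ L1: not taken
MUL R0, R3 → R0=(-6)*(-23)=138
STORE R0, [0] → M[0]=138
halt.

138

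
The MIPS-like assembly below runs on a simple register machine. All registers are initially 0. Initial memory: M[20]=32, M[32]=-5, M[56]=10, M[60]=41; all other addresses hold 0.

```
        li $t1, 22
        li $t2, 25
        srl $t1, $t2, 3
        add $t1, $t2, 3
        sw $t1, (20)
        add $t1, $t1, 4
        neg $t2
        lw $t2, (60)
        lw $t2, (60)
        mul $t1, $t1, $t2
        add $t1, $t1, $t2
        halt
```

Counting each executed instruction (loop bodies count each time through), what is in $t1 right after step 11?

li $t1, 22 → $t1=22
li $t2, 25 → $t2=25
srl $t1, $t2, 3 → $t1=25>>3=3
add $t1, $t2, 3 → $t1=25+3=28
sw $t1, (20) → M[20]=28
add $t1, $t1, 4 → $t1=28+4=32
neg $t2 → $t2=-(25)=-25
lw $t2, (60) → $t2=M[60]=41
lw $t2, (60) → $t2=M[60]=41
mul $t1, $t1, $t2 → $t1=32*41=1312
add $t1, $t1, $t2 → $t1=1312+41=1353
After step 11: $t1 = 1353.

1353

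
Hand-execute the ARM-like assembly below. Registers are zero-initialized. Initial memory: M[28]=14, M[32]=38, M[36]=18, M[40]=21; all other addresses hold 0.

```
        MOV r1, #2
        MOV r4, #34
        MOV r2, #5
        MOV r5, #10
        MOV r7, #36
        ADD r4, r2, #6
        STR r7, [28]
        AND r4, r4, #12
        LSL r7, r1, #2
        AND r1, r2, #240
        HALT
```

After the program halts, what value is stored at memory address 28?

36

MOV r1, #2 → r1=2
MOV r4, #34 → r4=34
MOV r2, #5 → r2=5
MOV r5, #10 → r5=10
MOV r7, #36 → r7=36
ADD r4, r2, #6 → r4=5+6=11
STR r7, [28] → M[28]=36
AND r4, r4, #12 → r4=11&12=8
LSL r7, r1, #2 → r7=2<<2=8
AND r1, r2, #240 → r1=5&240=0
halt.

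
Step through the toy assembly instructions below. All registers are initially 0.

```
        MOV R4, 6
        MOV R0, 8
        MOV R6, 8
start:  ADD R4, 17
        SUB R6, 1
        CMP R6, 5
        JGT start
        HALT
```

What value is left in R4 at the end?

R4=6
R0=8
R6=8
R4=6+17=23
R6=8-1=7
CMP R6, 5  (cmp 7,5)
JGT start: taken
R4=23+17=40
R6=7-1=6
CMP R6, 5  (cmp 6,5)
JGT start: taken
R4=40+17=57
R6=6-1=5
CMP R6, 5  (cmp 5,5)
JGT start: not taken
halt.

57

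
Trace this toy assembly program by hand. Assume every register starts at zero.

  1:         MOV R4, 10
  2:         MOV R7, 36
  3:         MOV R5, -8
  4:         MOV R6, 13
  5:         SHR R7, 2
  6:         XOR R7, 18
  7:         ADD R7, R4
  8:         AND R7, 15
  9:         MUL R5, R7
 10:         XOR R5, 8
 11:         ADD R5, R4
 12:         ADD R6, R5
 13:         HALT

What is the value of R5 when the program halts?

-38

after MOV R4, 10: R4=10
after MOV R7, 36: R7=36
after MOV R5, -8: R5=-8
after MOV R6, 13: R6=13
after SHR R7, 2: R7=36>>2=9
after XOR R7, 18: R7=9^18=27
after ADD R7, R4: R7=27+10=37
after AND R7, 15: R7=37&15=5
after MUL R5, R7: R5=(-8)*5=-40
after XOR R5, 8: R5=(-40)^8=-48
after ADD R5, R4: R5=(-48)+10=-38
after ADD R6, R5: R6=13+(-38)=-25
halt.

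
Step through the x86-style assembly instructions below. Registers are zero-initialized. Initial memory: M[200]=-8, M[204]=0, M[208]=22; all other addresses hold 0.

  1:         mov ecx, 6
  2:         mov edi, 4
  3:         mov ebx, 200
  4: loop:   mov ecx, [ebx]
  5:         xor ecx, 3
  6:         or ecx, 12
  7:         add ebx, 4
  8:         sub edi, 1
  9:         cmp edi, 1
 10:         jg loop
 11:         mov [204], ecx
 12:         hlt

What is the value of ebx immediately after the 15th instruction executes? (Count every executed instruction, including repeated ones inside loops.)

208

after mov ecx, 6: ecx=6
after mov edi, 4: edi=4
after mov ebx, 200: ebx=200
after mov ecx, [ebx]: ecx=M[200]=-8
after xor ecx, 3: ecx=(-8)^3=-5
after or ecx, 12: ecx=(-5)|12=-1
after add ebx, 4: ebx=200+4=204
after sub edi, 1: edi=4-1=3
cmp edi, 1  (cmp 3,1)
jg loop: taken
after mov ecx, [ebx]: ecx=M[204]=0
after xor ecx, 3: ecx=0^3=3
after or ecx, 12: ecx=3|12=15
after add ebx, 4: ebx=204+4=208
after sub edi, 1: edi=3-1=2
After step 15: ebx = 208.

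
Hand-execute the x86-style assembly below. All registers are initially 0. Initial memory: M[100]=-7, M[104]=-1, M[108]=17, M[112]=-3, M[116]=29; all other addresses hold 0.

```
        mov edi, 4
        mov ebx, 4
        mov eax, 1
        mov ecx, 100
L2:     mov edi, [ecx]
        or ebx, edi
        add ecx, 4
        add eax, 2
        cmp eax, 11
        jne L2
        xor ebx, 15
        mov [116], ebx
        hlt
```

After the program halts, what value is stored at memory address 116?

edi=4
ebx=4
eax=1
ecx=100
edi=M[100]=-7
ebx=4|(-7)=-3
ecx=100+4=104
eax=1+2=3
cmp eax, 11  (cmp 3,11)
jne L2: taken
edi=M[104]=-1
ebx=(-3)|(-1)=-1
ecx=104+4=108
eax=3+2=5
cmp eax, 11  (cmp 5,11)
jne L2: taken
edi=M[108]=17
ebx=(-1)|17=-1
ecx=108+4=112
eax=5+2=7
cmp eax, 11  (cmp 7,11)
jne L2: taken
edi=M[112]=-3
ebx=(-1)|(-3)=-1
ecx=112+4=116
eax=7+2=9
cmp eax, 11  (cmp 9,11)
jne L2: taken
edi=M[116]=29
ebx=(-1)|29=-1
ecx=116+4=120
eax=9+2=11
cmp eax, 11  (cmp 11,11)
jne L2: not taken
ebx=(-1)^15=-16
mov [116], ebx → M[116]=-16
halt.

-16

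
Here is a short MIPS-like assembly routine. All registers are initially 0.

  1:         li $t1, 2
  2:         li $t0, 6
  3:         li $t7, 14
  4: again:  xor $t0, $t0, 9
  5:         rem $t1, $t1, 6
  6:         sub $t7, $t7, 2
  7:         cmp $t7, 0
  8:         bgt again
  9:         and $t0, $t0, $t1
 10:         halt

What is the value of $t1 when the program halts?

2

li $t1, 2 → $t1=2
li $t0, 6 → $t0=6
li $t7, 14 → $t7=14
xor $t0, $t0, 9 → $t0=6^9=15
rem $t1, $t1, 6 → $t1=2%6=2
sub $t7, $t7, 2 → $t7=14-2=12
cmp $t7, 0  (cmp 12,0)
bgt again: taken
xor $t0, $t0, 9 → $t0=15^9=6
rem $t1, $t1, 6 → $t1=2%6=2
sub $t7, $t7, 2 → $t7=12-2=10
cmp $t7, 0  (cmp 10,0)
bgt again: taken
xor $t0, $t0, 9 → $t0=6^9=15
rem $t1, $t1, 6 → $t1=2%6=2
sub $t7, $t7, 2 → $t7=10-2=8
cmp $t7, 0  (cmp 8,0)
bgt again: taken
xor $t0, $t0, 9 → $t0=15^9=6
rem $t1, $t1, 6 → $t1=2%6=2
sub $t7, $t7, 2 → $t7=8-2=6
cmp $t7, 0  (cmp 6,0)
bgt again: taken
xor $t0, $t0, 9 → $t0=6^9=15
rem $t1, $t1, 6 → $t1=2%6=2
sub $t7, $t7, 2 → $t7=6-2=4
cmp $t7, 0  (cmp 4,0)
bgt again: taken
xor $t0, $t0, 9 → $t0=15^9=6
rem $t1, $t1, 6 → $t1=2%6=2
sub $t7, $t7, 2 → $t7=4-2=2
cmp $t7, 0  (cmp 2,0)
bgt again: taken
xor $t0, $t0, 9 → $t0=6^9=15
rem $t1, $t1, 6 → $t1=2%6=2
sub $t7, $t7, 2 → $t7=2-2=0
cmp $t7, 0  (cmp 0,0)
bgt again: not taken
and $t0, $t0, $t1 → $t0=15&2=2
halt.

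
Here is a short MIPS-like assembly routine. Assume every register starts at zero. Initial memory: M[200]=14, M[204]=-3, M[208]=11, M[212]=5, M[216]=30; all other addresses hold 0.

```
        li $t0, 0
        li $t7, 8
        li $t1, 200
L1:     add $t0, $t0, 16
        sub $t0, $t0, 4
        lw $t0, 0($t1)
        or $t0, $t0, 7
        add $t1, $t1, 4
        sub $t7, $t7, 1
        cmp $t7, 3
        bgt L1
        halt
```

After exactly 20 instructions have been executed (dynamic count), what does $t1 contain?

208

li $t0, 0 → $t0=0
li $t7, 8 → $t7=8
li $t1, 200 → $t1=200
add $t0, $t0, 16 → $t0=0+16=16
sub $t0, $t0, 4 → $t0=16-4=12
lw $t0, 0($t1) → $t0=M[200]=14
or $t0, $t0, 7 → $t0=14|7=15
add $t1, $t1, 4 → $t1=200+4=204
sub $t7, $t7, 1 → $t7=8-1=7
cmp $t7, 3  (cmp 7,3)
bgt L1: taken
add $t0, $t0, 16 → $t0=15+16=31
sub $t0, $t0, 4 → $t0=31-4=27
lw $t0, 0($t1) → $t0=M[204]=-3
or $t0, $t0, 7 → $t0=(-3)|7=-1
add $t1, $t1, 4 → $t1=204+4=208
sub $t7, $t7, 1 → $t7=7-1=6
cmp $t7, 3  (cmp 6,3)
bgt L1: taken
add $t0, $t0, 16 → $t0=(-1)+16=15
After step 20: $t1 = 208.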